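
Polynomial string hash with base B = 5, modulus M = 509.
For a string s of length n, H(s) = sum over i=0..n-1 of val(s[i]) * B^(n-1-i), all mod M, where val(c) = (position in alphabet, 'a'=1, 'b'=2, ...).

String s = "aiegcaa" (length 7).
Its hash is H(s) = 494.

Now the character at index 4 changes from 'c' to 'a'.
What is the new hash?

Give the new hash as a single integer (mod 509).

val('c') = 3, val('a') = 1
Position k = 4, exponent = n-1-k = 2
B^2 mod M = 5^2 mod 509 = 25
Delta = (1 - 3) * 25 mod 509 = 459
New hash = (494 + 459) mod 509 = 444

Answer: 444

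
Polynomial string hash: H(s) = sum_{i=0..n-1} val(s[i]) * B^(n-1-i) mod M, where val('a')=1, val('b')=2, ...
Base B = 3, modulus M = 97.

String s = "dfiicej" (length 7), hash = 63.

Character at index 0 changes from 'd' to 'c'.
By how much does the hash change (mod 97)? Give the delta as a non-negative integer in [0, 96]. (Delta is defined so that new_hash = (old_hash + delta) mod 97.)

Answer: 47

Derivation:
Delta formula: (val(new) - val(old)) * B^(n-1-k) mod M
  val('c') - val('d') = 3 - 4 = -1
  B^(n-1-k) = 3^6 mod 97 = 50
  Delta = -1 * 50 mod 97 = 47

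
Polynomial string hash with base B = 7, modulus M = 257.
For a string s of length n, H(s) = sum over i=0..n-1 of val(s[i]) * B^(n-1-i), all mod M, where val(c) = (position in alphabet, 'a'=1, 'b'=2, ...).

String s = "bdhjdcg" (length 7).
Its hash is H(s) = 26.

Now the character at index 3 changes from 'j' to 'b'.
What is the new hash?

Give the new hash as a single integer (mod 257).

Answer: 109

Derivation:
val('j') = 10, val('b') = 2
Position k = 3, exponent = n-1-k = 3
B^3 mod M = 7^3 mod 257 = 86
Delta = (2 - 10) * 86 mod 257 = 83
New hash = (26 + 83) mod 257 = 109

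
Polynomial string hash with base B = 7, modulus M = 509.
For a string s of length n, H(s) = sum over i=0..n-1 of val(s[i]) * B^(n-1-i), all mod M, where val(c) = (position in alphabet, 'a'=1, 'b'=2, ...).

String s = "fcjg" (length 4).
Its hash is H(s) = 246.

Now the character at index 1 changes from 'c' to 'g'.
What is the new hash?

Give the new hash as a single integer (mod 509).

val('c') = 3, val('g') = 7
Position k = 1, exponent = n-1-k = 2
B^2 mod M = 7^2 mod 509 = 49
Delta = (7 - 3) * 49 mod 509 = 196
New hash = (246 + 196) mod 509 = 442

Answer: 442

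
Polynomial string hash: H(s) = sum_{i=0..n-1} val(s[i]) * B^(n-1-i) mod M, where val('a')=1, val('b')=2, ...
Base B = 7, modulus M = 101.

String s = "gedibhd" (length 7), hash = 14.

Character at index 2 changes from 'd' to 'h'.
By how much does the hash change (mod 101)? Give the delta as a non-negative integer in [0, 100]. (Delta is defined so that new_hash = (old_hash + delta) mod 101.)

Delta formula: (val(new) - val(old)) * B^(n-1-k) mod M
  val('h') - val('d') = 8 - 4 = 4
  B^(n-1-k) = 7^4 mod 101 = 78
  Delta = 4 * 78 mod 101 = 9

Answer: 9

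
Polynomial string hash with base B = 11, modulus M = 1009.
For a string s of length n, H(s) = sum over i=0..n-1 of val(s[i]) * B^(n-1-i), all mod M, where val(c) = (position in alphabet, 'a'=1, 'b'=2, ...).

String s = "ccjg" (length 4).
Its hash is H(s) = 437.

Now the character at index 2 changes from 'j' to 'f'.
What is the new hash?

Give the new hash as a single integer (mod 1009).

Answer: 393

Derivation:
val('j') = 10, val('f') = 6
Position k = 2, exponent = n-1-k = 1
B^1 mod M = 11^1 mod 1009 = 11
Delta = (6 - 10) * 11 mod 1009 = 965
New hash = (437 + 965) mod 1009 = 393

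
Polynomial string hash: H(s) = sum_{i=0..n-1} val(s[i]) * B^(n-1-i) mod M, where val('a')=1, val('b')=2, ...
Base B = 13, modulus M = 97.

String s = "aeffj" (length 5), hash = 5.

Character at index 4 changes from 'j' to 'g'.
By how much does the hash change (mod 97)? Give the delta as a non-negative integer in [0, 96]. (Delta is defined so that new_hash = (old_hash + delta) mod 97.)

Delta formula: (val(new) - val(old)) * B^(n-1-k) mod M
  val('g') - val('j') = 7 - 10 = -3
  B^(n-1-k) = 13^0 mod 97 = 1
  Delta = -3 * 1 mod 97 = 94

Answer: 94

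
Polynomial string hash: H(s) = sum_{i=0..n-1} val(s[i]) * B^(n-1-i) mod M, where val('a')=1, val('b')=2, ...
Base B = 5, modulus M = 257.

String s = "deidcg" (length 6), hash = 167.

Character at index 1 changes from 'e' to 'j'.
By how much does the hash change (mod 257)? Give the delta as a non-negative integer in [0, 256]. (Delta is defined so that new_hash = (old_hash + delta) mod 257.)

Delta formula: (val(new) - val(old)) * B^(n-1-k) mod M
  val('j') - val('e') = 10 - 5 = 5
  B^(n-1-k) = 5^4 mod 257 = 111
  Delta = 5 * 111 mod 257 = 41

Answer: 41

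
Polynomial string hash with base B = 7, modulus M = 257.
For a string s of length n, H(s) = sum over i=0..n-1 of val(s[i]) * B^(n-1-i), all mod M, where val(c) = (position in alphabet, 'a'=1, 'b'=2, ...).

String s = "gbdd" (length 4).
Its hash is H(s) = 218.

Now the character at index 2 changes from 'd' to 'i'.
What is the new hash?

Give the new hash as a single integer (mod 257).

Answer: 253

Derivation:
val('d') = 4, val('i') = 9
Position k = 2, exponent = n-1-k = 1
B^1 mod M = 7^1 mod 257 = 7
Delta = (9 - 4) * 7 mod 257 = 35
New hash = (218 + 35) mod 257 = 253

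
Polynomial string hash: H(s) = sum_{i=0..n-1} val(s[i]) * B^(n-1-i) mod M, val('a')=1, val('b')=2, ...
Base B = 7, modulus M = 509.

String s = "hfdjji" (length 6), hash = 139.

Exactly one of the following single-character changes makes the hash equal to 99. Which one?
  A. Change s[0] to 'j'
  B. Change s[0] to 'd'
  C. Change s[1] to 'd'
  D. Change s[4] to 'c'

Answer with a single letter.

Answer: B

Derivation:
Option A: s[0]='h'->'j', delta=(10-8)*7^5 mod 509 = 20, hash=139+20 mod 509 = 159
Option B: s[0]='h'->'d', delta=(4-8)*7^5 mod 509 = 469, hash=139+469 mod 509 = 99 <-- target
Option C: s[1]='f'->'d', delta=(4-6)*7^4 mod 509 = 288, hash=139+288 mod 509 = 427
Option D: s[4]='j'->'c', delta=(3-10)*7^1 mod 509 = 460, hash=139+460 mod 509 = 90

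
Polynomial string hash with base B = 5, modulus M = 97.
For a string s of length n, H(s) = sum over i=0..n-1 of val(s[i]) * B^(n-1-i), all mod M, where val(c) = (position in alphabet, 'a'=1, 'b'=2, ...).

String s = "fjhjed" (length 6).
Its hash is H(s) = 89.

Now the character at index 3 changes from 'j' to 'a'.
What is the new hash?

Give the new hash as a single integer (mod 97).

val('j') = 10, val('a') = 1
Position k = 3, exponent = n-1-k = 2
B^2 mod M = 5^2 mod 97 = 25
Delta = (1 - 10) * 25 mod 97 = 66
New hash = (89 + 66) mod 97 = 58

Answer: 58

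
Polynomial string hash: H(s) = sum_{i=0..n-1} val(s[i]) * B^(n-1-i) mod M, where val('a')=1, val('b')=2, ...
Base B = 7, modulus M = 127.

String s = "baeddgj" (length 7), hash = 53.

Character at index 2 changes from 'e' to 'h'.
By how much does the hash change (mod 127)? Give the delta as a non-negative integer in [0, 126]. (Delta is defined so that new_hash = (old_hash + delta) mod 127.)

Answer: 91

Derivation:
Delta formula: (val(new) - val(old)) * B^(n-1-k) mod M
  val('h') - val('e') = 8 - 5 = 3
  B^(n-1-k) = 7^4 mod 127 = 115
  Delta = 3 * 115 mod 127 = 91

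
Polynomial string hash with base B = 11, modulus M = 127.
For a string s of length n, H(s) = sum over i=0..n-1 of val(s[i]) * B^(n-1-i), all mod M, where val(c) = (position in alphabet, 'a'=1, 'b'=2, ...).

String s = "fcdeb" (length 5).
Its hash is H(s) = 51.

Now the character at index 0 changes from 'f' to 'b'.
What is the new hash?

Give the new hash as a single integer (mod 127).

Answer: 34

Derivation:
val('f') = 6, val('b') = 2
Position k = 0, exponent = n-1-k = 4
B^4 mod M = 11^4 mod 127 = 36
Delta = (2 - 6) * 36 mod 127 = 110
New hash = (51 + 110) mod 127 = 34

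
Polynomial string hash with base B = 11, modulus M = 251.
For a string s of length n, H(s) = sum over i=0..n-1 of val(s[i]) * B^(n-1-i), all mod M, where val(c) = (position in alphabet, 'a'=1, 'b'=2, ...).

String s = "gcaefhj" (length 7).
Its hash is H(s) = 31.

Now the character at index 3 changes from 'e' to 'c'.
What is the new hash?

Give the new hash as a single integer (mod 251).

Answer: 130

Derivation:
val('e') = 5, val('c') = 3
Position k = 3, exponent = n-1-k = 3
B^3 mod M = 11^3 mod 251 = 76
Delta = (3 - 5) * 76 mod 251 = 99
New hash = (31 + 99) mod 251 = 130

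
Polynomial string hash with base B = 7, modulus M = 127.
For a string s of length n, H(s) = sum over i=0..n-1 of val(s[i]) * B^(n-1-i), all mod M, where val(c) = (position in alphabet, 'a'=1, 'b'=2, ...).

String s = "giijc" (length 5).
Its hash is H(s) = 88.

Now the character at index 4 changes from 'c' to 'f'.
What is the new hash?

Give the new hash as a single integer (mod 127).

Answer: 91

Derivation:
val('c') = 3, val('f') = 6
Position k = 4, exponent = n-1-k = 0
B^0 mod M = 7^0 mod 127 = 1
Delta = (6 - 3) * 1 mod 127 = 3
New hash = (88 + 3) mod 127 = 91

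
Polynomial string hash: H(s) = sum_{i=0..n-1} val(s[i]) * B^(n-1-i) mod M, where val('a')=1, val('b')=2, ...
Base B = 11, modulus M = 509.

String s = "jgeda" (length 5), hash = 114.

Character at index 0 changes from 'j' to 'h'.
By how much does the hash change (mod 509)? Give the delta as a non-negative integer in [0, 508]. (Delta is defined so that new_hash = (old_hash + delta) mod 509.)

Answer: 240

Derivation:
Delta formula: (val(new) - val(old)) * B^(n-1-k) mod M
  val('h') - val('j') = 8 - 10 = -2
  B^(n-1-k) = 11^4 mod 509 = 389
  Delta = -2 * 389 mod 509 = 240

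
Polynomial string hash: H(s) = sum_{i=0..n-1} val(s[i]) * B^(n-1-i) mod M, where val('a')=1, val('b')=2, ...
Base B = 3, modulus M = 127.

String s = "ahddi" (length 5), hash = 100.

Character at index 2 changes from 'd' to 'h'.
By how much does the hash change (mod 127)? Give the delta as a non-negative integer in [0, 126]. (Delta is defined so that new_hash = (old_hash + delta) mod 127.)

Answer: 36

Derivation:
Delta formula: (val(new) - val(old)) * B^(n-1-k) mod M
  val('h') - val('d') = 8 - 4 = 4
  B^(n-1-k) = 3^2 mod 127 = 9
  Delta = 4 * 9 mod 127 = 36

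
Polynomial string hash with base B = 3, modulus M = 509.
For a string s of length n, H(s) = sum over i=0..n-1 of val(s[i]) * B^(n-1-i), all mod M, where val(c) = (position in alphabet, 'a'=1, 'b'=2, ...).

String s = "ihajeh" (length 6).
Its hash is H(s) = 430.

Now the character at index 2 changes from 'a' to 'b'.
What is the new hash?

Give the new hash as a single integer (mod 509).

Answer: 457

Derivation:
val('a') = 1, val('b') = 2
Position k = 2, exponent = n-1-k = 3
B^3 mod M = 3^3 mod 509 = 27
Delta = (2 - 1) * 27 mod 509 = 27
New hash = (430 + 27) mod 509 = 457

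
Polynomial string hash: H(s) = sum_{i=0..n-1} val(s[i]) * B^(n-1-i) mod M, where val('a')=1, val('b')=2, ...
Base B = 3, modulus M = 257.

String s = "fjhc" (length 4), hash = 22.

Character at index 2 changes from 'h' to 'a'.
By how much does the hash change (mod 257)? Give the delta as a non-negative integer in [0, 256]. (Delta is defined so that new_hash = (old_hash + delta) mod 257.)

Delta formula: (val(new) - val(old)) * B^(n-1-k) mod M
  val('a') - val('h') = 1 - 8 = -7
  B^(n-1-k) = 3^1 mod 257 = 3
  Delta = -7 * 3 mod 257 = 236

Answer: 236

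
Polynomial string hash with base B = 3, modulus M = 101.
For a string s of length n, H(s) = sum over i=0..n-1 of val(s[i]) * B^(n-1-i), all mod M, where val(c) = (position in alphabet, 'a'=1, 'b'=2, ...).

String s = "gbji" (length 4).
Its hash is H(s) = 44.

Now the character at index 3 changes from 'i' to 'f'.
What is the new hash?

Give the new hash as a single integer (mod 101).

Answer: 41

Derivation:
val('i') = 9, val('f') = 6
Position k = 3, exponent = n-1-k = 0
B^0 mod M = 3^0 mod 101 = 1
Delta = (6 - 9) * 1 mod 101 = 98
New hash = (44 + 98) mod 101 = 41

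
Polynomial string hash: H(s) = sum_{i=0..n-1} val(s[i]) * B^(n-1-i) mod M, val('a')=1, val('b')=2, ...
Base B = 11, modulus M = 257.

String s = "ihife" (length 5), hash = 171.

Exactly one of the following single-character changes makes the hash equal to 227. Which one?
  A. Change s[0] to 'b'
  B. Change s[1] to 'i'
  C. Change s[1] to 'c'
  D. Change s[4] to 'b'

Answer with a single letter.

Option A: s[0]='i'->'b', delta=(2-9)*11^4 mod 257 = 56, hash=171+56 mod 257 = 227 <-- target
Option B: s[1]='h'->'i', delta=(9-8)*11^3 mod 257 = 46, hash=171+46 mod 257 = 217
Option C: s[1]='h'->'c', delta=(3-8)*11^3 mod 257 = 27, hash=171+27 mod 257 = 198
Option D: s[4]='e'->'b', delta=(2-5)*11^0 mod 257 = 254, hash=171+254 mod 257 = 168

Answer: A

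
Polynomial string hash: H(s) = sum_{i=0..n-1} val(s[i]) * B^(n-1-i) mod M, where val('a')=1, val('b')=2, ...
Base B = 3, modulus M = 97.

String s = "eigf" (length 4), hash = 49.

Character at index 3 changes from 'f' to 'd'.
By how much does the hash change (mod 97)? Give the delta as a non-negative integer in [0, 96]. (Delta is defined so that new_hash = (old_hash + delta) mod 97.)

Delta formula: (val(new) - val(old)) * B^(n-1-k) mod M
  val('d') - val('f') = 4 - 6 = -2
  B^(n-1-k) = 3^0 mod 97 = 1
  Delta = -2 * 1 mod 97 = 95

Answer: 95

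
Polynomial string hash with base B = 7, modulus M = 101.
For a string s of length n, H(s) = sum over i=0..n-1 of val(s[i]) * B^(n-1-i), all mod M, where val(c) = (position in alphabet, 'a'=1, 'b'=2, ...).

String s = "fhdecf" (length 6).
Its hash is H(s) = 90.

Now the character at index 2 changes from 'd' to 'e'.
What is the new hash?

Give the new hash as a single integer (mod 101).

val('d') = 4, val('e') = 5
Position k = 2, exponent = n-1-k = 3
B^3 mod M = 7^3 mod 101 = 40
Delta = (5 - 4) * 40 mod 101 = 40
New hash = (90 + 40) mod 101 = 29

Answer: 29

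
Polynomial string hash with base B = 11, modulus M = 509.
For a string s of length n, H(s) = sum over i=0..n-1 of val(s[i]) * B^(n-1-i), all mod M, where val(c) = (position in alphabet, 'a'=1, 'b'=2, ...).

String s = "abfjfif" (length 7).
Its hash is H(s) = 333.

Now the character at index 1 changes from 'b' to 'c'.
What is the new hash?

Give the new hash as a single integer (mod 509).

Answer: 31

Derivation:
val('b') = 2, val('c') = 3
Position k = 1, exponent = n-1-k = 5
B^5 mod M = 11^5 mod 509 = 207
Delta = (3 - 2) * 207 mod 509 = 207
New hash = (333 + 207) mod 509 = 31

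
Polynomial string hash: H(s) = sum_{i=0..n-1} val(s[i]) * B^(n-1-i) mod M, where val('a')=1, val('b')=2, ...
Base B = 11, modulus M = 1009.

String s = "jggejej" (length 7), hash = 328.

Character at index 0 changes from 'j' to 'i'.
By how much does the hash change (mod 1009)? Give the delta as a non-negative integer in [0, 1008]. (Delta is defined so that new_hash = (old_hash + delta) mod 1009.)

Answer: 243

Derivation:
Delta formula: (val(new) - val(old)) * B^(n-1-k) mod M
  val('i') - val('j') = 9 - 10 = -1
  B^(n-1-k) = 11^6 mod 1009 = 766
  Delta = -1 * 766 mod 1009 = 243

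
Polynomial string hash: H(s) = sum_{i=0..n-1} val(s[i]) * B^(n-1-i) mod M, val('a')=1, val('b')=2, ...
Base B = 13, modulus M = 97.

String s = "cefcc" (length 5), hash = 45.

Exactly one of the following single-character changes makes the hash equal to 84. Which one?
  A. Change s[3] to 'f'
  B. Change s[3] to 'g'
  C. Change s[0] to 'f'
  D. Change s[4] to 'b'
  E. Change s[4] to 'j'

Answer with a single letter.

Answer: A

Derivation:
Option A: s[3]='c'->'f', delta=(6-3)*13^1 mod 97 = 39, hash=45+39 mod 97 = 84 <-- target
Option B: s[3]='c'->'g', delta=(7-3)*13^1 mod 97 = 52, hash=45+52 mod 97 = 0
Option C: s[0]='c'->'f', delta=(6-3)*13^4 mod 97 = 32, hash=45+32 mod 97 = 77
Option D: s[4]='c'->'b', delta=(2-3)*13^0 mod 97 = 96, hash=45+96 mod 97 = 44
Option E: s[4]='c'->'j', delta=(10-3)*13^0 mod 97 = 7, hash=45+7 mod 97 = 52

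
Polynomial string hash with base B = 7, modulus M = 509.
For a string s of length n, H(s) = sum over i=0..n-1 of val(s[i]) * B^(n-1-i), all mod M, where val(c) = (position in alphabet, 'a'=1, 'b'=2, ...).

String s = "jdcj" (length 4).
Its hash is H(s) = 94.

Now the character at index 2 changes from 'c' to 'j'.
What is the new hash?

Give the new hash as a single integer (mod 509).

Answer: 143

Derivation:
val('c') = 3, val('j') = 10
Position k = 2, exponent = n-1-k = 1
B^1 mod M = 7^1 mod 509 = 7
Delta = (10 - 3) * 7 mod 509 = 49
New hash = (94 + 49) mod 509 = 143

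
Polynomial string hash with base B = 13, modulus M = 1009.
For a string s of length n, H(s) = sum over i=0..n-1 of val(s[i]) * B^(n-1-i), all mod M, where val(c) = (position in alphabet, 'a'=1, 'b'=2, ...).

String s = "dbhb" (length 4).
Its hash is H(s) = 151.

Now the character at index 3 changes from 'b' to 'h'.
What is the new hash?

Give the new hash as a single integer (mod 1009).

Answer: 157

Derivation:
val('b') = 2, val('h') = 8
Position k = 3, exponent = n-1-k = 0
B^0 mod M = 13^0 mod 1009 = 1
Delta = (8 - 2) * 1 mod 1009 = 6
New hash = (151 + 6) mod 1009 = 157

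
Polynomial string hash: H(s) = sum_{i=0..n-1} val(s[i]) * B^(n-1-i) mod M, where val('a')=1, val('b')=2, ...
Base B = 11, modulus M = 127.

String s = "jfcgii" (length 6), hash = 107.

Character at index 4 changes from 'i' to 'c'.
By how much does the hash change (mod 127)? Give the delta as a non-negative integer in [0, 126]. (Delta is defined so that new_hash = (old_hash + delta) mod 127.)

Delta formula: (val(new) - val(old)) * B^(n-1-k) mod M
  val('c') - val('i') = 3 - 9 = -6
  B^(n-1-k) = 11^1 mod 127 = 11
  Delta = -6 * 11 mod 127 = 61

Answer: 61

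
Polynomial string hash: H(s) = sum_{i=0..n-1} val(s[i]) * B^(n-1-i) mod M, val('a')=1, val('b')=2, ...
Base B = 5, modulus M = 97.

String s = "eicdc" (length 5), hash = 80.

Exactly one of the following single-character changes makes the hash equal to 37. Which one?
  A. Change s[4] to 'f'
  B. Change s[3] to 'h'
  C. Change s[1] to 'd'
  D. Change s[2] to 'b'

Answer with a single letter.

Answer: C

Derivation:
Option A: s[4]='c'->'f', delta=(6-3)*5^0 mod 97 = 3, hash=80+3 mod 97 = 83
Option B: s[3]='d'->'h', delta=(8-4)*5^1 mod 97 = 20, hash=80+20 mod 97 = 3
Option C: s[1]='i'->'d', delta=(4-9)*5^3 mod 97 = 54, hash=80+54 mod 97 = 37 <-- target
Option D: s[2]='c'->'b', delta=(2-3)*5^2 mod 97 = 72, hash=80+72 mod 97 = 55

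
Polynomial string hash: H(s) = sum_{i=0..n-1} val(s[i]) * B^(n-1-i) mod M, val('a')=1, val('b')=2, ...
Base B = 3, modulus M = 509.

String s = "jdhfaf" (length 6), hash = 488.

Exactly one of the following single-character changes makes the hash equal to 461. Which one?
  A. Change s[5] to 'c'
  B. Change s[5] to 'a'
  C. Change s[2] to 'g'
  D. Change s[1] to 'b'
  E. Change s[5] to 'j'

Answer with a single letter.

Answer: C

Derivation:
Option A: s[5]='f'->'c', delta=(3-6)*3^0 mod 509 = 506, hash=488+506 mod 509 = 485
Option B: s[5]='f'->'a', delta=(1-6)*3^0 mod 509 = 504, hash=488+504 mod 509 = 483
Option C: s[2]='h'->'g', delta=(7-8)*3^3 mod 509 = 482, hash=488+482 mod 509 = 461 <-- target
Option D: s[1]='d'->'b', delta=(2-4)*3^4 mod 509 = 347, hash=488+347 mod 509 = 326
Option E: s[5]='f'->'j', delta=(10-6)*3^0 mod 509 = 4, hash=488+4 mod 509 = 492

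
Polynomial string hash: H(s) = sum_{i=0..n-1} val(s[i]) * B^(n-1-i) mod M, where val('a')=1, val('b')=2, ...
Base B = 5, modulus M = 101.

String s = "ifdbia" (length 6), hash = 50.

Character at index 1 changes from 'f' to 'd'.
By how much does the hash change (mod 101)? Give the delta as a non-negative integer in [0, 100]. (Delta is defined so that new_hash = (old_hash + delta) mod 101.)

Delta formula: (val(new) - val(old)) * B^(n-1-k) mod M
  val('d') - val('f') = 4 - 6 = -2
  B^(n-1-k) = 5^4 mod 101 = 19
  Delta = -2 * 19 mod 101 = 63

Answer: 63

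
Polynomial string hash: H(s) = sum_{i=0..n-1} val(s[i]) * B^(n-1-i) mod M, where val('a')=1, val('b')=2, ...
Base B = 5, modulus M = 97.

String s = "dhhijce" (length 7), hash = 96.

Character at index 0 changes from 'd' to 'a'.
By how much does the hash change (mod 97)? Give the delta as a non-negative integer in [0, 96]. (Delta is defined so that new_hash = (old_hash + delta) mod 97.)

Delta formula: (val(new) - val(old)) * B^(n-1-k) mod M
  val('a') - val('d') = 1 - 4 = -3
  B^(n-1-k) = 5^6 mod 97 = 8
  Delta = -3 * 8 mod 97 = 73

Answer: 73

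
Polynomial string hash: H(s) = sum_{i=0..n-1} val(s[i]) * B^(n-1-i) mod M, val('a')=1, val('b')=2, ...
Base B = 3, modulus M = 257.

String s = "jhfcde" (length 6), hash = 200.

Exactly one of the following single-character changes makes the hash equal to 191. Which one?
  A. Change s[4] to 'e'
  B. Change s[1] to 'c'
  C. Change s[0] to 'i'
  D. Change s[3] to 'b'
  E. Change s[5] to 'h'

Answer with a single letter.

Option A: s[4]='d'->'e', delta=(5-4)*3^1 mod 257 = 3, hash=200+3 mod 257 = 203
Option B: s[1]='h'->'c', delta=(3-8)*3^4 mod 257 = 109, hash=200+109 mod 257 = 52
Option C: s[0]='j'->'i', delta=(9-10)*3^5 mod 257 = 14, hash=200+14 mod 257 = 214
Option D: s[3]='c'->'b', delta=(2-3)*3^2 mod 257 = 248, hash=200+248 mod 257 = 191 <-- target
Option E: s[5]='e'->'h', delta=(8-5)*3^0 mod 257 = 3, hash=200+3 mod 257 = 203

Answer: D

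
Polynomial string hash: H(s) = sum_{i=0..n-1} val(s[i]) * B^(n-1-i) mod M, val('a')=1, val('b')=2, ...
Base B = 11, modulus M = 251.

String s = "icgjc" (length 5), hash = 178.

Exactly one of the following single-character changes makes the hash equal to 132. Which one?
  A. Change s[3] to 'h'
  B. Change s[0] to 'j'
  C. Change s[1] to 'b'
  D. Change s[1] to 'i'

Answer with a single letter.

Option A: s[3]='j'->'h', delta=(8-10)*11^1 mod 251 = 229, hash=178+229 mod 251 = 156
Option B: s[0]='i'->'j', delta=(10-9)*11^4 mod 251 = 83, hash=178+83 mod 251 = 10
Option C: s[1]='c'->'b', delta=(2-3)*11^3 mod 251 = 175, hash=178+175 mod 251 = 102
Option D: s[1]='c'->'i', delta=(9-3)*11^3 mod 251 = 205, hash=178+205 mod 251 = 132 <-- target

Answer: D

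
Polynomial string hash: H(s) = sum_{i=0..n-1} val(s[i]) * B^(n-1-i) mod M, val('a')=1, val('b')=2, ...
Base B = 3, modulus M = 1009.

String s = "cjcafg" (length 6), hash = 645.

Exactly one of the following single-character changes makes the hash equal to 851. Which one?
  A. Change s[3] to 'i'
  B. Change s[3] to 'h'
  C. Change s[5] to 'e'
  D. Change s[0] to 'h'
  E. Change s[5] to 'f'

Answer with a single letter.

Option A: s[3]='a'->'i', delta=(9-1)*3^2 mod 1009 = 72, hash=645+72 mod 1009 = 717
Option B: s[3]='a'->'h', delta=(8-1)*3^2 mod 1009 = 63, hash=645+63 mod 1009 = 708
Option C: s[5]='g'->'e', delta=(5-7)*3^0 mod 1009 = 1007, hash=645+1007 mod 1009 = 643
Option D: s[0]='c'->'h', delta=(8-3)*3^5 mod 1009 = 206, hash=645+206 mod 1009 = 851 <-- target
Option E: s[5]='g'->'f', delta=(6-7)*3^0 mod 1009 = 1008, hash=645+1008 mod 1009 = 644

Answer: D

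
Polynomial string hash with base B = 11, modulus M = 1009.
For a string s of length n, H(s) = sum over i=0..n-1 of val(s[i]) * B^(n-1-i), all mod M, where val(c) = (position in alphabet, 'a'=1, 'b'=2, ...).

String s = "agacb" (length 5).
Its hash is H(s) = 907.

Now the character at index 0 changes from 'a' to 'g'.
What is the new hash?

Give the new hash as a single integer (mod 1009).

Answer: 970

Derivation:
val('a') = 1, val('g') = 7
Position k = 0, exponent = n-1-k = 4
B^4 mod M = 11^4 mod 1009 = 515
Delta = (7 - 1) * 515 mod 1009 = 63
New hash = (907 + 63) mod 1009 = 970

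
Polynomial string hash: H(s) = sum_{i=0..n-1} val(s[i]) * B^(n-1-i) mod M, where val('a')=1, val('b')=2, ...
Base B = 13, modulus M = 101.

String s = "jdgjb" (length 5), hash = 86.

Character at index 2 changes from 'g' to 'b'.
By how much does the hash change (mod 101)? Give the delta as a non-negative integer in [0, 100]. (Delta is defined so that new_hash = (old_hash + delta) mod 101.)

Answer: 64

Derivation:
Delta formula: (val(new) - val(old)) * B^(n-1-k) mod M
  val('b') - val('g') = 2 - 7 = -5
  B^(n-1-k) = 13^2 mod 101 = 68
  Delta = -5 * 68 mod 101 = 64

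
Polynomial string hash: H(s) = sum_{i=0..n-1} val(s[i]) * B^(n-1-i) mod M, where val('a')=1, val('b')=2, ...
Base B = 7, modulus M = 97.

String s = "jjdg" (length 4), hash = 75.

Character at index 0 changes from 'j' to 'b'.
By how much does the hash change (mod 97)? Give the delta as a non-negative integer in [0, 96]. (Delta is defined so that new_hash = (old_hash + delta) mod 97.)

Delta formula: (val(new) - val(old)) * B^(n-1-k) mod M
  val('b') - val('j') = 2 - 10 = -8
  B^(n-1-k) = 7^3 mod 97 = 52
  Delta = -8 * 52 mod 97 = 69

Answer: 69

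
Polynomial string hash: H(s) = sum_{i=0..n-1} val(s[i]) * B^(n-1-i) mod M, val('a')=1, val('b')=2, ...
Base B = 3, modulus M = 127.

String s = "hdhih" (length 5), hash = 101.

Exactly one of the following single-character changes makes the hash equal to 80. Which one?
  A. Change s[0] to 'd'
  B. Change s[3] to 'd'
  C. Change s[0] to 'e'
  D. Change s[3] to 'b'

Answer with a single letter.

Answer: D

Derivation:
Option A: s[0]='h'->'d', delta=(4-8)*3^4 mod 127 = 57, hash=101+57 mod 127 = 31
Option B: s[3]='i'->'d', delta=(4-9)*3^1 mod 127 = 112, hash=101+112 mod 127 = 86
Option C: s[0]='h'->'e', delta=(5-8)*3^4 mod 127 = 11, hash=101+11 mod 127 = 112
Option D: s[3]='i'->'b', delta=(2-9)*3^1 mod 127 = 106, hash=101+106 mod 127 = 80 <-- target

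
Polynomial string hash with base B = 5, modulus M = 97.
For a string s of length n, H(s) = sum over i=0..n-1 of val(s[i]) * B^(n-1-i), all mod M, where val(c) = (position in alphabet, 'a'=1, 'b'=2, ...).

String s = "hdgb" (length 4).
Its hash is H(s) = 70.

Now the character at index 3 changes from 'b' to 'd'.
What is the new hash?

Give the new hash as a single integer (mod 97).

Answer: 72

Derivation:
val('b') = 2, val('d') = 4
Position k = 3, exponent = n-1-k = 0
B^0 mod M = 5^0 mod 97 = 1
Delta = (4 - 2) * 1 mod 97 = 2
New hash = (70 + 2) mod 97 = 72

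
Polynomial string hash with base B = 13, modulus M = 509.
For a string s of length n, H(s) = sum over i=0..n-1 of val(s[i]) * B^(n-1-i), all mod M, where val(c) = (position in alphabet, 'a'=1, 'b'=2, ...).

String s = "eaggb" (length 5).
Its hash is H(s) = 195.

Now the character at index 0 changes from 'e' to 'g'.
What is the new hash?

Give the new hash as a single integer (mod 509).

val('e') = 5, val('g') = 7
Position k = 0, exponent = n-1-k = 4
B^4 mod M = 13^4 mod 509 = 57
Delta = (7 - 5) * 57 mod 509 = 114
New hash = (195 + 114) mod 509 = 309

Answer: 309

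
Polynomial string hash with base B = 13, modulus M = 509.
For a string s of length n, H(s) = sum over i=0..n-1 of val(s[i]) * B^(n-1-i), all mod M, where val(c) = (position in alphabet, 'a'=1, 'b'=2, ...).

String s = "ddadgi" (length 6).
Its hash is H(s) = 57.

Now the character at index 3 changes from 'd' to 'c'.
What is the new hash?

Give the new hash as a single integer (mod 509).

Answer: 397

Derivation:
val('d') = 4, val('c') = 3
Position k = 3, exponent = n-1-k = 2
B^2 mod M = 13^2 mod 509 = 169
Delta = (3 - 4) * 169 mod 509 = 340
New hash = (57 + 340) mod 509 = 397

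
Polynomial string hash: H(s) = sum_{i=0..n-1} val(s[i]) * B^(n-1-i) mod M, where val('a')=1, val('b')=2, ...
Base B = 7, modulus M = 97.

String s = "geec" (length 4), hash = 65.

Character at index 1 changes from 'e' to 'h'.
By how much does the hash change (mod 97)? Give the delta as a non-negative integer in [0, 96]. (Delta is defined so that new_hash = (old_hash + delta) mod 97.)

Delta formula: (val(new) - val(old)) * B^(n-1-k) mod M
  val('h') - val('e') = 8 - 5 = 3
  B^(n-1-k) = 7^2 mod 97 = 49
  Delta = 3 * 49 mod 97 = 50

Answer: 50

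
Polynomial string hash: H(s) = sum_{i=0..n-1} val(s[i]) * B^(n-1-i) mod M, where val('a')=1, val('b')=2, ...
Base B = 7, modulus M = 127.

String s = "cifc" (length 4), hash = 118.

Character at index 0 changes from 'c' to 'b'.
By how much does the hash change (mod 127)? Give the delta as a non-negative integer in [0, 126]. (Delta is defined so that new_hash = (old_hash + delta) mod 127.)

Delta formula: (val(new) - val(old)) * B^(n-1-k) mod M
  val('b') - val('c') = 2 - 3 = -1
  B^(n-1-k) = 7^3 mod 127 = 89
  Delta = -1 * 89 mod 127 = 38

Answer: 38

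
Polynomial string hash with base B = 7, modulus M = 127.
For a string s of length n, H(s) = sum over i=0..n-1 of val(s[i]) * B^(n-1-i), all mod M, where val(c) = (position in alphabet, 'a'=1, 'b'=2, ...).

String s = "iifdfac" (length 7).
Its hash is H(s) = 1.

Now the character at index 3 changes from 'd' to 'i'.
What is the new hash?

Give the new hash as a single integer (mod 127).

val('d') = 4, val('i') = 9
Position k = 3, exponent = n-1-k = 3
B^3 mod M = 7^3 mod 127 = 89
Delta = (9 - 4) * 89 mod 127 = 64
New hash = (1 + 64) mod 127 = 65

Answer: 65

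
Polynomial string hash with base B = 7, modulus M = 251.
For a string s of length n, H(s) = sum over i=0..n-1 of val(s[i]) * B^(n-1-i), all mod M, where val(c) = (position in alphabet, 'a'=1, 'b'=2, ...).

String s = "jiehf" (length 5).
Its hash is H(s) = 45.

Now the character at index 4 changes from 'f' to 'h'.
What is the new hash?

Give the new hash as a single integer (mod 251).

Answer: 47

Derivation:
val('f') = 6, val('h') = 8
Position k = 4, exponent = n-1-k = 0
B^0 mod M = 7^0 mod 251 = 1
Delta = (8 - 6) * 1 mod 251 = 2
New hash = (45 + 2) mod 251 = 47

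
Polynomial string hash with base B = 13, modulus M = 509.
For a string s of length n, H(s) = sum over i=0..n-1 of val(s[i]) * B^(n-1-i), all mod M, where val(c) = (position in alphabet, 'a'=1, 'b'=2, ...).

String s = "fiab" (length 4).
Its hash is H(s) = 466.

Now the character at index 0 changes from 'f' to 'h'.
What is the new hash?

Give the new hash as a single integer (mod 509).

Answer: 279

Derivation:
val('f') = 6, val('h') = 8
Position k = 0, exponent = n-1-k = 3
B^3 mod M = 13^3 mod 509 = 161
Delta = (8 - 6) * 161 mod 509 = 322
New hash = (466 + 322) mod 509 = 279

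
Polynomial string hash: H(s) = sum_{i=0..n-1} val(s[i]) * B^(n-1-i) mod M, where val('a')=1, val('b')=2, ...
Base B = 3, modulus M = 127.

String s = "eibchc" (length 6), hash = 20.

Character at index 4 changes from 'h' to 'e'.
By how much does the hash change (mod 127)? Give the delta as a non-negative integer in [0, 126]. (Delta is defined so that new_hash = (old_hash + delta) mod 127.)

Delta formula: (val(new) - val(old)) * B^(n-1-k) mod M
  val('e') - val('h') = 5 - 8 = -3
  B^(n-1-k) = 3^1 mod 127 = 3
  Delta = -3 * 3 mod 127 = 118

Answer: 118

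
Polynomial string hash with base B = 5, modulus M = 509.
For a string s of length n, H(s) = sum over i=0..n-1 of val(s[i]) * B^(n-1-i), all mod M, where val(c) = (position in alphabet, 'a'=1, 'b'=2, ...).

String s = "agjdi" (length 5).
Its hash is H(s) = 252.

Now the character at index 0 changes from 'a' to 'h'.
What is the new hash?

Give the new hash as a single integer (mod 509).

val('a') = 1, val('h') = 8
Position k = 0, exponent = n-1-k = 4
B^4 mod M = 5^4 mod 509 = 116
Delta = (8 - 1) * 116 mod 509 = 303
New hash = (252 + 303) mod 509 = 46

Answer: 46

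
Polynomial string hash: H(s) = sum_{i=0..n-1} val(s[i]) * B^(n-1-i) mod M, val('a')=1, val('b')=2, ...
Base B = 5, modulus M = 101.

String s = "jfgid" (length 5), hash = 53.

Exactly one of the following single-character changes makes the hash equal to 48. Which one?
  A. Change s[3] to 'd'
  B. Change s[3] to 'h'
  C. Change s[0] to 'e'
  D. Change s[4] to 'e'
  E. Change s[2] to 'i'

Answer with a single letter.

Answer: B

Derivation:
Option A: s[3]='i'->'d', delta=(4-9)*5^1 mod 101 = 76, hash=53+76 mod 101 = 28
Option B: s[3]='i'->'h', delta=(8-9)*5^1 mod 101 = 96, hash=53+96 mod 101 = 48 <-- target
Option C: s[0]='j'->'e', delta=(5-10)*5^4 mod 101 = 6, hash=53+6 mod 101 = 59
Option D: s[4]='d'->'e', delta=(5-4)*5^0 mod 101 = 1, hash=53+1 mod 101 = 54
Option E: s[2]='g'->'i', delta=(9-7)*5^2 mod 101 = 50, hash=53+50 mod 101 = 2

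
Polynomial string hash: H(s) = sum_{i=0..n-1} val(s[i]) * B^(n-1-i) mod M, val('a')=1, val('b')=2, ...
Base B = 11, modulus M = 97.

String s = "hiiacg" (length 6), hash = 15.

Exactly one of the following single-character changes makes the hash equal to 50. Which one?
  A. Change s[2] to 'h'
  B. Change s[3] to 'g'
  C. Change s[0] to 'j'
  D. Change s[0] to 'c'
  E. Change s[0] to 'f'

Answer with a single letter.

Option A: s[2]='i'->'h', delta=(8-9)*11^3 mod 97 = 27, hash=15+27 mod 97 = 42
Option B: s[3]='a'->'g', delta=(7-1)*11^2 mod 97 = 47, hash=15+47 mod 97 = 62
Option C: s[0]='h'->'j', delta=(10-8)*11^5 mod 97 = 62, hash=15+62 mod 97 = 77
Option D: s[0]='h'->'c', delta=(3-8)*11^5 mod 97 = 39, hash=15+39 mod 97 = 54
Option E: s[0]='h'->'f', delta=(6-8)*11^5 mod 97 = 35, hash=15+35 mod 97 = 50 <-- target

Answer: E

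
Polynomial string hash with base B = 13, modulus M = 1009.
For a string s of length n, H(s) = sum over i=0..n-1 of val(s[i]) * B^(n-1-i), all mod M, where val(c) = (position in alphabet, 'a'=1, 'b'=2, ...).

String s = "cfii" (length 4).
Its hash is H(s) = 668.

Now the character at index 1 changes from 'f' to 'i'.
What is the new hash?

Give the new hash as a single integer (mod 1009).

Answer: 166

Derivation:
val('f') = 6, val('i') = 9
Position k = 1, exponent = n-1-k = 2
B^2 mod M = 13^2 mod 1009 = 169
Delta = (9 - 6) * 169 mod 1009 = 507
New hash = (668 + 507) mod 1009 = 166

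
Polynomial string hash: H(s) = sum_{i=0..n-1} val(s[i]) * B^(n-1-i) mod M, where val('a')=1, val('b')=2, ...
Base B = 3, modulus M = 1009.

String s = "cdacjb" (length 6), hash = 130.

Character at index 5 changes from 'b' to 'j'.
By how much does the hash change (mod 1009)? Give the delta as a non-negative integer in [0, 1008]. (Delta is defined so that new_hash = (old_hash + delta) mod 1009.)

Answer: 8

Derivation:
Delta formula: (val(new) - val(old)) * B^(n-1-k) mod M
  val('j') - val('b') = 10 - 2 = 8
  B^(n-1-k) = 3^0 mod 1009 = 1
  Delta = 8 * 1 mod 1009 = 8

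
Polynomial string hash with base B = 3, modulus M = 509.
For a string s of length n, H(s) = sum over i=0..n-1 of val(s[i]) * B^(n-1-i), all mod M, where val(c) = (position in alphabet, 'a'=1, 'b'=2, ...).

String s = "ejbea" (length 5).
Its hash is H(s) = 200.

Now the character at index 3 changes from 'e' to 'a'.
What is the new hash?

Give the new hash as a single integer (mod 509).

Answer: 188

Derivation:
val('e') = 5, val('a') = 1
Position k = 3, exponent = n-1-k = 1
B^1 mod M = 3^1 mod 509 = 3
Delta = (1 - 5) * 3 mod 509 = 497
New hash = (200 + 497) mod 509 = 188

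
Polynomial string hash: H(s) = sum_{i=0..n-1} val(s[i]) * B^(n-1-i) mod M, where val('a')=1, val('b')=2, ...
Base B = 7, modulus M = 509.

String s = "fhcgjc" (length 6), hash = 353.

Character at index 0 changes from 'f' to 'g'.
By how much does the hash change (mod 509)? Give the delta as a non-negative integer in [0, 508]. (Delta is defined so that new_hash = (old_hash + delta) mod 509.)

Delta formula: (val(new) - val(old)) * B^(n-1-k) mod M
  val('g') - val('f') = 7 - 6 = 1
  B^(n-1-k) = 7^5 mod 509 = 10
  Delta = 1 * 10 mod 509 = 10

Answer: 10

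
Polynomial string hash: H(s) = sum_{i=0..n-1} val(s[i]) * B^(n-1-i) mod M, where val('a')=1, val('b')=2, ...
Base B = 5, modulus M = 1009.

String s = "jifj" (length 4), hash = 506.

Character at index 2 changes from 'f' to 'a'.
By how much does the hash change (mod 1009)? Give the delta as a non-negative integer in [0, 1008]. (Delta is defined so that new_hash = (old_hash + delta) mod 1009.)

Delta formula: (val(new) - val(old)) * B^(n-1-k) mod M
  val('a') - val('f') = 1 - 6 = -5
  B^(n-1-k) = 5^1 mod 1009 = 5
  Delta = -5 * 5 mod 1009 = 984

Answer: 984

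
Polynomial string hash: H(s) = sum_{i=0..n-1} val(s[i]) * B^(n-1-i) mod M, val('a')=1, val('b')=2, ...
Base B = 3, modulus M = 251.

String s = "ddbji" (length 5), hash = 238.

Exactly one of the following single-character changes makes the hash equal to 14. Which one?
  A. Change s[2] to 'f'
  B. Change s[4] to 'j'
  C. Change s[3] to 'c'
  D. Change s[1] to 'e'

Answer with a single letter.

Answer: D

Derivation:
Option A: s[2]='b'->'f', delta=(6-2)*3^2 mod 251 = 36, hash=238+36 mod 251 = 23
Option B: s[4]='i'->'j', delta=(10-9)*3^0 mod 251 = 1, hash=238+1 mod 251 = 239
Option C: s[3]='j'->'c', delta=(3-10)*3^1 mod 251 = 230, hash=238+230 mod 251 = 217
Option D: s[1]='d'->'e', delta=(5-4)*3^3 mod 251 = 27, hash=238+27 mod 251 = 14 <-- target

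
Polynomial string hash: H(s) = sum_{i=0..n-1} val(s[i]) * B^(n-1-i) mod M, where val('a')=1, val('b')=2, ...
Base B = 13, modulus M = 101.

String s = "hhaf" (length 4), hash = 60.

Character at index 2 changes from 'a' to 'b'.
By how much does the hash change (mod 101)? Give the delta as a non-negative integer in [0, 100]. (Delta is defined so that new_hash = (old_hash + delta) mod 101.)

Delta formula: (val(new) - val(old)) * B^(n-1-k) mod M
  val('b') - val('a') = 2 - 1 = 1
  B^(n-1-k) = 13^1 mod 101 = 13
  Delta = 1 * 13 mod 101 = 13

Answer: 13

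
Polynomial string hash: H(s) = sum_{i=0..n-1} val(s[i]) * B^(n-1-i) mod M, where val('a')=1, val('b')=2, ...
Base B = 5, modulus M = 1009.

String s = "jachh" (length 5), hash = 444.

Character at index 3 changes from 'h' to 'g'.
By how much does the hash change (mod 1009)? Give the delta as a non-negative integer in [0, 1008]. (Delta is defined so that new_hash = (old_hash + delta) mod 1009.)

Delta formula: (val(new) - val(old)) * B^(n-1-k) mod M
  val('g') - val('h') = 7 - 8 = -1
  B^(n-1-k) = 5^1 mod 1009 = 5
  Delta = -1 * 5 mod 1009 = 1004

Answer: 1004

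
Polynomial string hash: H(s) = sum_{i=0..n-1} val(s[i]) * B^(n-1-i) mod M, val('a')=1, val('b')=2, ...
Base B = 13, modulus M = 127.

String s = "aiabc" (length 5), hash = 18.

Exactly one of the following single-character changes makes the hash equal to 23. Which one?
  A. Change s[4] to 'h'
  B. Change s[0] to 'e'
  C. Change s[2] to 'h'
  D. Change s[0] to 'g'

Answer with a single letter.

Option A: s[4]='c'->'h', delta=(8-3)*13^0 mod 127 = 5, hash=18+5 mod 127 = 23 <-- target
Option B: s[0]='a'->'e', delta=(5-1)*13^4 mod 127 = 71, hash=18+71 mod 127 = 89
Option C: s[2]='a'->'h', delta=(8-1)*13^2 mod 127 = 40, hash=18+40 mod 127 = 58
Option D: s[0]='a'->'g', delta=(7-1)*13^4 mod 127 = 43, hash=18+43 mod 127 = 61

Answer: A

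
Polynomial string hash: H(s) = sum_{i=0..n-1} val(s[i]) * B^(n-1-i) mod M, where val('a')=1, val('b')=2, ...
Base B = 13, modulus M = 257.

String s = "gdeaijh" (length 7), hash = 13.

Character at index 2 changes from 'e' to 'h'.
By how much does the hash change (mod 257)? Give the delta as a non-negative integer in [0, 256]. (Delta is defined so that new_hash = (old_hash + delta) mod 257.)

Delta formula: (val(new) - val(old)) * B^(n-1-k) mod M
  val('h') - val('e') = 8 - 5 = 3
  B^(n-1-k) = 13^4 mod 257 = 34
  Delta = 3 * 34 mod 257 = 102

Answer: 102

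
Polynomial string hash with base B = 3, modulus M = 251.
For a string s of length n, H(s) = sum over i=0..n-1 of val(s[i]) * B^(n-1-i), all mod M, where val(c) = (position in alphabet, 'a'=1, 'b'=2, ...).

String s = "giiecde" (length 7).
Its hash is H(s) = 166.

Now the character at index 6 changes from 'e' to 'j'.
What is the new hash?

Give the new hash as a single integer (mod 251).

val('e') = 5, val('j') = 10
Position k = 6, exponent = n-1-k = 0
B^0 mod M = 3^0 mod 251 = 1
Delta = (10 - 5) * 1 mod 251 = 5
New hash = (166 + 5) mod 251 = 171

Answer: 171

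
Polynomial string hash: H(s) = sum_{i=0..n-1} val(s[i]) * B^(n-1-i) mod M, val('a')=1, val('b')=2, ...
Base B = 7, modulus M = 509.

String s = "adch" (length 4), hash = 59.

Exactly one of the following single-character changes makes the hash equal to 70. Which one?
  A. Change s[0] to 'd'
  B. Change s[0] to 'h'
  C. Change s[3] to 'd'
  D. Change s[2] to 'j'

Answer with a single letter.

Option A: s[0]='a'->'d', delta=(4-1)*7^3 mod 509 = 11, hash=59+11 mod 509 = 70 <-- target
Option B: s[0]='a'->'h', delta=(8-1)*7^3 mod 509 = 365, hash=59+365 mod 509 = 424
Option C: s[3]='h'->'d', delta=(4-8)*7^0 mod 509 = 505, hash=59+505 mod 509 = 55
Option D: s[2]='c'->'j', delta=(10-3)*7^1 mod 509 = 49, hash=59+49 mod 509 = 108

Answer: A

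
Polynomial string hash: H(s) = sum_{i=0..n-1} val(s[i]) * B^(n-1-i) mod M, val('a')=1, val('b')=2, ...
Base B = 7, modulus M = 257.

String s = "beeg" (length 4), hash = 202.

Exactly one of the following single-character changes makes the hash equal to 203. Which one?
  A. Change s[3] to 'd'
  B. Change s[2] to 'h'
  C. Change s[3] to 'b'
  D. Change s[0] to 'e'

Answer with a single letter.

Answer: D

Derivation:
Option A: s[3]='g'->'d', delta=(4-7)*7^0 mod 257 = 254, hash=202+254 mod 257 = 199
Option B: s[2]='e'->'h', delta=(8-5)*7^1 mod 257 = 21, hash=202+21 mod 257 = 223
Option C: s[3]='g'->'b', delta=(2-7)*7^0 mod 257 = 252, hash=202+252 mod 257 = 197
Option D: s[0]='b'->'e', delta=(5-2)*7^3 mod 257 = 1, hash=202+1 mod 257 = 203 <-- target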